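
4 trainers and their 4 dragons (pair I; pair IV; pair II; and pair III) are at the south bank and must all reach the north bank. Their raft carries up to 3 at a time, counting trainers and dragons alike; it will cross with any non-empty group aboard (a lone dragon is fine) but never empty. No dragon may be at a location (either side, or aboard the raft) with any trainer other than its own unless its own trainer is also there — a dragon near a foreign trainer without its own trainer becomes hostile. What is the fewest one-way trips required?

9

Counting alone: each trip to the north bank takes at most 3 across and each return brings at least 1 back, so after t trips out (and t−1 returns) at most 3t − (t−1) of the 8 are across; that first reaches 8 at t = 4, so at least 7 crossings are needed.
The safety rule pushes this higher. Following every safe sequence of crossings, the most of the 8 that can be at the north bank as the raft arrives there on crossing 7 is 7 — never all 8.
So no plan with fewer than 9 crossings exists, and this one achieves 9:
1. dragon I and trainer I cross → the north bank.
2. trainer I crosses ← the south bank.
3. dragon IV, trainer I, and trainer IV cross → the north bank.
4. dragon I and trainer I cross ← the south bank.
5. trainer I, trainer II, and trainer III cross → the north bank.
6. dragon IV crosses ← the south bank.
7. dragon I and dragon IV cross → the north bank.
8. dragon I crosses ← the south bank.
9. dragon I, dragon II, and dragon III cross → the north bank.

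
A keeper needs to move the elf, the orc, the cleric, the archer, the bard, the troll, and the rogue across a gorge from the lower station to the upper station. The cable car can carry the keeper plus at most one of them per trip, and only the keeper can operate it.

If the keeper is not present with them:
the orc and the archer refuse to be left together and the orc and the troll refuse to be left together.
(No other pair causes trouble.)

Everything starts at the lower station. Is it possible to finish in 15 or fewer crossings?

Yes — this plan uses 15 crossings (≤ 15):
1. Keeper goes to the upper station with the orc.
2. Keeper goes back to the lower station alone.
3. Keeper goes to the upper station with the elf.
4. Keeper goes back to the lower station alone.
5. Keeper goes to the upper station with the cleric.
6. Keeper goes back to the lower station alone.
7. Keeper goes to the upper station with the archer.
8. Keeper goes back to the lower station with the orc.
9. Keeper goes to the upper station with the troll.
10. Keeper goes back to the lower station alone.
11. Keeper goes to the upper station with the bard.
12. Keeper goes back to the lower station alone.
13. Keeper goes to the upper station with the rogue.
14. Keeper goes back to the lower station alone.
15. Keeper goes to the upper station with the orc.

Yes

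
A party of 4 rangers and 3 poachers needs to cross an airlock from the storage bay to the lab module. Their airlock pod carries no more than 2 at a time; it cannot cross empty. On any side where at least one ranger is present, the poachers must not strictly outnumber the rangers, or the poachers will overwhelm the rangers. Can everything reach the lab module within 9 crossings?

Counting alone: each trip to the lab module takes at most 2 across and each return brings at least 1 back, so after t trips out (and t−1 returns) at most 2t − (t−1) of the 7 are across; that first reaches 7 at t = 6, so at least 11 crossings are needed.
Since 9 < 11, 9 crossings cannot be enough. (The shortest complete plan in fact takes 11:)
1. 2 poachers → the lab module.  (the storage bay: 4R 1P; the lab module: 0R 2P)
2. 1 poacher ← the storage bay.  (the storage bay: 4R 2P; the lab module: 0R 1P)
3. 2 poachers → the lab module.  (the storage bay: 4R 0P; the lab module: 0R 3P)
4. 1 poacher ← the storage bay.  (the storage bay: 4R 1P; the lab module: 0R 2P)
5. 2 rangers → the lab module.  (the storage bay: 2R 1P; the lab module: 2R 2P)
6. 1 poacher ← the storage bay.  (the storage bay: 2R 2P; the lab module: 2R 1P)
7. 1 ranger and 1 poacher → the lab module.  (the storage bay: 1R 1P; the lab module: 3R 2P)
8. 1 ranger ← the storage bay.  (the storage bay: 2R 1P; the lab module: 2R 2P)
9. 1 ranger and 1 poacher → the lab module.  (the storage bay: 1R 0P; the lab module: 3R 3P)
10. 1 poacher ← the storage bay.  (the storage bay: 1R 1P; the lab module: 3R 2P)
11. 1 ranger and 1 poacher → the lab module.  (the storage bay: 0R 0P; the lab module: 4R 3P)

No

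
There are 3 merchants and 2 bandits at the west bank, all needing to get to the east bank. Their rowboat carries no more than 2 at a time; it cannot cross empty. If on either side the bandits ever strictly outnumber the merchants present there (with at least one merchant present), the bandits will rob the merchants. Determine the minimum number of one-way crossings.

Counting alone: each trip to the east bank takes at most 2 across and each return brings at least 1 back, so after t trips out (and t−1 returns) at most 2t − (t−1) of the 5 are across; that first reaches 5 at t = 4, so at least 7 crossings are needed.
The plan below uses exactly 7 crossings, so it is optimal:
1. 2 bandits → the east bank.  (the west bank: 3M 0B; the east bank: 0M 2B)
2. 1 bandit ← the west bank.  (the west bank: 3M 1B; the east bank: 0M 1B)
3. 2 merchants → the east bank.  (the west bank: 1M 1B; the east bank: 2M 1B)
4. 1 merchant ← the west bank.  (the west bank: 2M 1B; the east bank: 1M 1B)
5. 1 merchant and 1 bandit → the east bank.  (the west bank: 1M 0B; the east bank: 2M 2B)
6. 1 bandit ← the west bank.  (the west bank: 1M 1B; the east bank: 2M 1B)
7. 1 merchant and 1 bandit → the east bank.  (the west bank: 0M 0B; the east bank: 3M 2B)

7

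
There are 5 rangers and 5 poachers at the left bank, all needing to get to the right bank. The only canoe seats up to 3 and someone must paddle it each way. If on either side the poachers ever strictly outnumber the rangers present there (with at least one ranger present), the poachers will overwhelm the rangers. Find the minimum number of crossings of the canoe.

Counting alone: each trip to the right bank takes at most 3 across and each return brings at least 1 back, so after t trips out (and t−1 returns) at most 3t − (t−1) of the 10 are across; that first reaches 10 at t = 5, so at least 9 crossings are needed.
The safety rule pushes this higher. Following every safe sequence of crossings, the most of the 10 that can be at the right bank as the canoe arrives there on crossing 9 is 9 — never all 10.
So no plan with fewer than 11 crossings exists, and this one achieves 11:
1. 2 poachers → the right bank.  (the left bank: 5R 3P; the right bank: 0R 2P)
2. 1 poacher ← the left bank.  (the left bank: 5R 4P; the right bank: 0R 1P)
3. 3 poachers → the right bank.  (the left bank: 5R 1P; the right bank: 0R 4P)
4. 1 poacher ← the left bank.  (the left bank: 5R 2P; the right bank: 0R 3P)
5. 3 rangers → the right bank.  (the left bank: 2R 2P; the right bank: 3R 3P)
6. 1 ranger and 1 poacher ← the left bank.  (the left bank: 3R 3P; the right bank: 2R 2P)
7. 3 rangers → the right bank.  (the left bank: 0R 3P; the right bank: 5R 2P)
8. 1 poacher ← the left bank.  (the left bank: 0R 4P; the right bank: 5R 1P)
9. 2 poachers → the right bank.  (the left bank: 0R 2P; the right bank: 5R 3P)
10. 1 poacher ← the left bank.  (the left bank: 0R 3P; the right bank: 5R 2P)
11. 3 poachers → the right bank.  (the left bank: 0R 0P; the right bank: 5R 5P)

11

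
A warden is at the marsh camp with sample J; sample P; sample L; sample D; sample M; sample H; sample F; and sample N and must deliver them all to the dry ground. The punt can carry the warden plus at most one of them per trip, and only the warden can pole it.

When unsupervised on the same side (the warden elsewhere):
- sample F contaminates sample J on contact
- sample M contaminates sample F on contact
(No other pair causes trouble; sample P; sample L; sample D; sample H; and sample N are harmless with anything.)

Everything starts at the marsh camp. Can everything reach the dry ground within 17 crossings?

Yes — this plan uses 17 crossings (≤ 17):
1. Warden goes to the dry ground with sample F.  [the marsh camp: sample D, sample H, sample J, sample L, sample M, sample N, sample P | the dry ground: sample F]
2. Warden goes back to the marsh camp alone.  [the marsh camp: sample D, sample H, sample J, sample L, sample M, sample N, sample P | the dry ground: sample F]
3. Warden goes to the dry ground with sample J.  [the marsh camp: sample D, sample H, sample L, sample M, sample N, sample P | the dry ground: sample F, sample J]
4. Warden goes back to the marsh camp with sample F.  [the marsh camp: sample D, sample F, sample H, sample L, sample M, sample N, sample P | the dry ground: sample J]
5. Warden goes to the dry ground with sample M.  [the marsh camp: sample D, sample F, sample H, sample L, sample N, sample P | the dry ground: sample J, sample M]
6. Warden goes back to the marsh camp alone.  [the marsh camp: sample D, sample F, sample H, sample L, sample N, sample P | the dry ground: sample J, sample M]
7. Warden goes to the dry ground with sample P.  [the marsh camp: sample D, sample F, sample H, sample L, sample N | the dry ground: sample J, sample M, sample P]
8. Warden goes back to the marsh camp alone.  [the marsh camp: sample D, sample F, sample H, sample L, sample N | the dry ground: sample J, sample M, sample P]
9. Warden goes to the dry ground with sample L.  [the marsh camp: sample D, sample F, sample H, sample N | the dry ground: sample J, sample L, sample M, sample P]
10. Warden goes back to the marsh camp alone.  [the marsh camp: sample D, sample F, sample H, sample N | the dry ground: sample J, sample L, sample M, sample P]
11. Warden goes to the dry ground with sample D.  [the marsh camp: sample F, sample H, sample N | the dry ground: sample D, sample J, sample L, sample M, sample P]
12. Warden goes back to the marsh camp alone.  [the marsh camp: sample F, sample H, sample N | the dry ground: sample D, sample J, sample L, sample M, sample P]
13. Warden goes to the dry ground with sample H.  [the marsh camp: sample F, sample N | the dry ground: sample D, sample H, sample J, sample L, sample M, sample P]
14. Warden goes back to the marsh camp alone.  [the marsh camp: sample F, sample N | the dry ground: sample D, sample H, sample J, sample L, sample M, sample P]
15. Warden goes to the dry ground with sample N.  [the marsh camp: sample F | the dry ground: sample D, sample H, sample J, sample L, sample M, sample N, sample P]
16. Warden goes back to the marsh camp alone.  [the marsh camp: sample F | the dry ground: sample D, sample H, sample J, sample L, sample M, sample N, sample P]
17. Warden goes to the dry ground with sample F.  [the marsh camp: — | the dry ground: sample D, sample F, sample H, sample J, sample L, sample M, sample N, sample P]

Yes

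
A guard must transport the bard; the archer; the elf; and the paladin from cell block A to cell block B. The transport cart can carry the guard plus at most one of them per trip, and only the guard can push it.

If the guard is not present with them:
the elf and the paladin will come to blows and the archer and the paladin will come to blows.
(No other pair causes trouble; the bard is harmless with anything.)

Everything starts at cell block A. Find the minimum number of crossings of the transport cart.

9

Counting alone: the guard can take at most 1 across per trip to cell block B, so moving all 4 needs at least 4 loaded trips out, with a return between consecutive ones — at least 7 crossings.
The safety rule pushes this higher. Following every safe sequence of crossings, the most of the 4 that can be at cell block B as the transport cart arrives there on crossing 7 is 3 — never all 4.
So no plan with fewer than 9 crossings exists, and this one achieves 9:
1. Guard goes to cell block B with the paladin.
2. Guard goes back to cell block A alone.
3. Guard goes to cell block B with the bard.
4. Guard goes back to cell block A alone.
5. Guard goes to cell block B with the archer.
6. Guard goes back to cell block A with the paladin.
7. Guard goes to cell block B with the elf.
8. Guard goes back to cell block A alone.
9. Guard goes to cell block B with the paladin.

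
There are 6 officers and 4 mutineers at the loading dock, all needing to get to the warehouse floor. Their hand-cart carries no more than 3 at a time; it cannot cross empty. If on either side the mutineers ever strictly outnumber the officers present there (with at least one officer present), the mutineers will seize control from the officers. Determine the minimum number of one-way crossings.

Counting alone: each trip to the warehouse floor takes at most 3 across and each return brings at least 1 back, so after t trips out (and t−1 returns) at most 3t − (t−1) of the 10 are across; that first reaches 10 at t = 5, so at least 9 crossings are needed.
The plan below uses exactly 9 crossings, so it is optimal:
1. 2 mutineers → the warehouse floor.  (the loading dock: 6O 2M; the warehouse floor: 0O 2M)
2. 1 mutineer ← the loading dock.  (the loading dock: 6O 3M; the warehouse floor: 0O 1M)
3. 3 mutineers → the warehouse floor.  (the loading dock: 6O 0M; the warehouse floor: 0O 4M)
4. 1 mutineer ← the loading dock.  (the loading dock: 6O 1M; the warehouse floor: 0O 3M)
5. 3 officers → the warehouse floor.  (the loading dock: 3O 1M; the warehouse floor: 3O 3M)
6. 1 mutineer ← the loading dock.  (the loading dock: 3O 2M; the warehouse floor: 3O 2M)
7. 1 officer and 2 mutineers → the warehouse floor.  (the loading dock: 2O 0M; the warehouse floor: 4O 4M)
8. 1 mutineer ← the loading dock.  (the loading dock: 2O 1M; the warehouse floor: 4O 3M)
9. 2 officers and 1 mutineer → the warehouse floor.  (the loading dock: 0O 0M; the warehouse floor: 6O 4M)

9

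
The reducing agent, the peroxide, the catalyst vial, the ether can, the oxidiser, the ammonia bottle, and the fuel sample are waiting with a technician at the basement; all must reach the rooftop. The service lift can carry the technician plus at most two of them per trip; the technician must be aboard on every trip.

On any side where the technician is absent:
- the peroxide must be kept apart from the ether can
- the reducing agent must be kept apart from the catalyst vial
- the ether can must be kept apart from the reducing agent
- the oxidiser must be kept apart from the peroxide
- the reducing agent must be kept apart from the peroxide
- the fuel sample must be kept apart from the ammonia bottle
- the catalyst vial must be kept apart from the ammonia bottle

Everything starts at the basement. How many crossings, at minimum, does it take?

Whatever the first load, the items left behind include a forbidden pair without the technician. No opening move is safe, so no plan exists.

impossible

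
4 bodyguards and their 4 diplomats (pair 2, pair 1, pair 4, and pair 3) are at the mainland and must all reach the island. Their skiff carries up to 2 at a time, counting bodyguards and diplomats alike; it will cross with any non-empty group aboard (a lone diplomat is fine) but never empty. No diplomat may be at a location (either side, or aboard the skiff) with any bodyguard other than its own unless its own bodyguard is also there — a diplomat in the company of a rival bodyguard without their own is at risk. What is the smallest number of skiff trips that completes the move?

Following every safe sequence of crossings from the start, the most of the 8 that can be at the island as the skiff arrives there on crossings 1, 3, 5 is 2, 3, 4 respectively; the best ever achieved is 4 of 8.
From crossing 7 on, no configuration arises that was not already reachable earlier: only 44 distinct safe configurations (who is on which side, and where the skiff is) can ever be reached, none of them has everyone across, and every continuation just revisits them. So no valid plan exists.

impossible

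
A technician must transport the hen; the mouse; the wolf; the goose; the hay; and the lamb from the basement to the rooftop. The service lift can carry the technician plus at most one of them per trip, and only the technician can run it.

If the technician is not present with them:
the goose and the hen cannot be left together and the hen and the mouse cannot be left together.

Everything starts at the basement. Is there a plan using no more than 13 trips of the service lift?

Yes

Yes — this plan uses 13 crossings (≤ 13):
1. Technician goes to the rooftop with the hen.  [the basement: the goose, the hay, the lamb, the mouse, the wolf | the rooftop: the hen]
2. Technician goes back to the basement alone.  [the basement: the goose, the hay, the lamb, the mouse, the wolf | the rooftop: the hen]
3. Technician goes to the rooftop with the mouse.  [the basement: the goose, the hay, the lamb, the wolf | the rooftop: the hen, the mouse]
4. Technician goes back to the basement with the hen.  [the basement: the goose, the hay, the hen, the lamb, the wolf | the rooftop: the mouse]
5. Technician goes to the rooftop with the goose.  [the basement: the hay, the hen, the lamb, the wolf | the rooftop: the goose, the mouse]
6. Technician goes back to the basement alone.  [the basement: the hay, the hen, the lamb, the wolf | the rooftop: the goose, the mouse]
7. Technician goes to the rooftop with the wolf.  [the basement: the hay, the hen, the lamb | the rooftop: the goose, the mouse, the wolf]
8. Technician goes back to the basement alone.  [the basement: the hay, the hen, the lamb | the rooftop: the goose, the mouse, the wolf]
9. Technician goes to the rooftop with the hay.  [the basement: the hen, the lamb | the rooftop: the goose, the hay, the mouse, the wolf]
10. Technician goes back to the basement alone.  [the basement: the hen, the lamb | the rooftop: the goose, the hay, the mouse, the wolf]
11. Technician goes to the rooftop with the lamb.  [the basement: the hen | the rooftop: the goose, the hay, the lamb, the mouse, the wolf]
12. Technician goes back to the basement alone.  [the basement: the hen | the rooftop: the goose, the hay, the lamb, the mouse, the wolf]
13. Technician goes to the rooftop with the hen.  [the basement: — | the rooftop: the goose, the hay, the hen, the lamb, the mouse, the wolf]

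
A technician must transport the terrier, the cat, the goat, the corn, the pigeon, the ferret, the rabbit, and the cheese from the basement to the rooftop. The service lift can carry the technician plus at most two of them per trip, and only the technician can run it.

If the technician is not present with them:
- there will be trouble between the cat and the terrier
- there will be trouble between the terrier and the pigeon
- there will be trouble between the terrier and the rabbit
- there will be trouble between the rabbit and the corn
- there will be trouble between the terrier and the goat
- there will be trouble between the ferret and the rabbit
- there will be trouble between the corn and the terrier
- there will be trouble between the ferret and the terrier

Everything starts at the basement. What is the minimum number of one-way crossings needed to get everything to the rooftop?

13

Counting alone: the technician can take at most 2 across per trip to the rooftop, so moving all 8 needs at least 4 loaded trips out, with a return between consecutive ones — at least 7 crossings.
The safety rule pushes this higher. Following every safe sequence of crossings, the most of the 8 that can be at the rooftop as the service lift arrives there on crossings 7, 9, 11 is 5, 6, 7 respectively — never all 8.
So no plan with fewer than 13 crossings exists, and this one achieves 13:
1. Technician goes to the rooftop with the rabbit and the terrier.  [the basement: the cat, the cheese, the corn, the ferret, the goat, the pigeon | the rooftop: the rabbit, the terrier]
2. Technician goes back to the basement with the terrier.  [the basement: the cat, the cheese, the corn, the ferret, the goat, the pigeon, the terrier | the rooftop: the rabbit]
3. Technician goes to the rooftop with the cat and the terrier.  [the basement: the cheese, the corn, the ferret, the goat, the pigeon | the rooftop: the cat, the rabbit, the terrier]
4. Technician goes back to the basement with the terrier.  [the basement: the cheese, the corn, the ferret, the goat, the pigeon, the terrier | the rooftop: the cat, the rabbit]
5. Technician goes to the rooftop with the goat and the terrier.  [the basement: the cheese, the corn, the ferret, the pigeon | the rooftop: the cat, the goat, the rabbit, the terrier]
6. Technician goes back to the basement with the terrier.  [the basement: the cheese, the corn, the ferret, the pigeon, the terrier | the rooftop: the cat, the goat, the rabbit]
7. Technician goes to the rooftop with the pigeon and the terrier.  [the basement: the cheese, the corn, the ferret | the rooftop: the cat, the goat, the pigeon, the rabbit, the terrier]
8. Technician goes back to the basement with the terrier.  [the basement: the cheese, the corn, the ferret, the terrier | the rooftop: the cat, the goat, the pigeon, the rabbit]
9. Technician goes to the rooftop with the cheese and the terrier.  [the basement: the corn, the ferret | the rooftop: the cat, the cheese, the goat, the pigeon, the rabbit, the terrier]
10. Technician goes back to the basement with the terrier.  [the basement: the corn, the ferret, the terrier | the rooftop: the cat, the cheese, the goat, the pigeon, the rabbit]
11. Technician goes to the rooftop with the corn and the ferret.  [the basement: the terrier | the rooftop: the cat, the cheese, the corn, the ferret, the goat, the pigeon, the rabbit]
12. Technician goes back to the basement with the rabbit.  [the basement: the rabbit, the terrier | the rooftop: the cat, the cheese, the corn, the ferret, the goat, the pigeon]
13. Technician goes to the rooftop with the rabbit and the terrier.  [the basement: — | the rooftop: the cat, the cheese, the corn, the ferret, the goat, the pigeon, the rabbit, the terrier]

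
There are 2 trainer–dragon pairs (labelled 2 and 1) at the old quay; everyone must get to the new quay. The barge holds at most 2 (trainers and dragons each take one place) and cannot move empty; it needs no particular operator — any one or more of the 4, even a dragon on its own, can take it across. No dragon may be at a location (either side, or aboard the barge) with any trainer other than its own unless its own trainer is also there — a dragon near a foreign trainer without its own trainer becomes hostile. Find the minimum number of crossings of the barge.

Counting alone: each trip to the new quay takes at most 2 across and each return brings at least 1 back, so after t trips out (and t−1 returns) at most 2t − (t−1) of the 4 are across; that first reaches 4 at t = 3, so at least 5 crossings are needed.
The plan below uses exactly 5 crossings, so it is optimal:
1. dragon 2 and trainer 2 cross → the new quay.
2. trainer 2 crosses ← the old quay.
3. trainer 1 and trainer 2 cross → the new quay.
4. trainer 1 crosses ← the old quay.
5. dragon 1 and trainer 1 cross → the new quay.

5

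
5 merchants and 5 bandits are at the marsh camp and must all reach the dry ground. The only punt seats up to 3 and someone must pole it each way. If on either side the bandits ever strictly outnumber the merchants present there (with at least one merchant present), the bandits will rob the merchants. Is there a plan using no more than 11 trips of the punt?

Yes

Yes — this plan uses 11 crossings (≤ 11):
1. 2 bandits → the dry ground.  (the marsh camp: 5M 3B; the dry ground: 0M 2B)
2. 1 bandit ← the marsh camp.  (the marsh camp: 5M 4B; the dry ground: 0M 1B)
3. 3 bandits → the dry ground.  (the marsh camp: 5M 1B; the dry ground: 0M 4B)
4. 1 bandit ← the marsh camp.  (the marsh camp: 5M 2B; the dry ground: 0M 3B)
5. 3 merchants → the dry ground.  (the marsh camp: 2M 2B; the dry ground: 3M 3B)
6. 1 merchant and 1 bandit ← the marsh camp.  (the marsh camp: 3M 3B; the dry ground: 2M 2B)
7. 3 merchants → the dry ground.  (the marsh camp: 0M 3B; the dry ground: 5M 2B)
8. 1 bandit ← the marsh camp.  (the marsh camp: 0M 4B; the dry ground: 5M 1B)
9. 2 bandits → the dry ground.  (the marsh camp: 0M 2B; the dry ground: 5M 3B)
10. 1 bandit ← the marsh camp.  (the marsh camp: 0M 3B; the dry ground: 5M 2B)
11. 3 bandits → the dry ground.  (the marsh camp: 0M 0B; the dry ground: 5M 5B)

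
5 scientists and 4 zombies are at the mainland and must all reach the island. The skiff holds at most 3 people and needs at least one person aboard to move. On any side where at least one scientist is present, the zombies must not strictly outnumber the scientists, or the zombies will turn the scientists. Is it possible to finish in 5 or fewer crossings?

Counting alone: each trip to the island takes at most 3 across and each return brings at least 1 back, so after t trips out (and t−1 returns) at most 3t − (t−1) of the 9 are across; that first reaches 9 at t = 4, so at least 7 crossings are needed.
Since 5 < 7, 5 crossings cannot be enough. (The shortest complete plan in fact takes 7:)
1. 3 zombies → the island.  (the mainland: 5S 1Z; the island: 0S 3Z)
2. 1 zombie ← the mainland.  (the mainland: 5S 2Z; the island: 0S 2Z)
3. 3 scientists → the island.  (the mainland: 2S 2Z; the island: 3S 2Z)
4. 1 scientist ← the mainland.  (the mainland: 3S 2Z; the island: 2S 2Z)
5. 2 scientists and 1 zombie → the island.  (the mainland: 1S 1Z; the island: 4S 3Z)
6. 1 scientist ← the mainland.  (the mainland: 2S 1Z; the island: 3S 3Z)
7. 2 scientists and 1 zombie → the island.  (the mainland: 0S 0Z; the island: 5S 4Z)

No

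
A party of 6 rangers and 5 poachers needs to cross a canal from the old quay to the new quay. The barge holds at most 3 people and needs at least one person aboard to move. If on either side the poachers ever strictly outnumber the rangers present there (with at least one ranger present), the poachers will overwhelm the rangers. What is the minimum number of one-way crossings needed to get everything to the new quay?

9

Counting alone: each trip to the new quay takes at most 3 across and each return brings at least 1 back, so after t trips out (and t−1 returns) at most 3t − (t−1) of the 11 are across; that first reaches 11 at t = 5, so at least 9 crossings are needed.
The plan below uses exactly 9 crossings, so it is optimal:
1. 3 poachers → the new quay.  (the old quay: 6R 2P; the new quay: 0R 3P)
2. 1 poacher ← the old quay.  (the old quay: 6R 3P; the new quay: 0R 2P)
3. 3 rangers → the new quay.  (the old quay: 3R 3P; the new quay: 3R 2P)
4. 1 ranger ← the old quay.  (the old quay: 4R 3P; the new quay: 2R 2P)
5. 2 rangers and 1 poacher → the new quay.  (the old quay: 2R 2P; the new quay: 4R 3P)
6. 1 ranger ← the old quay.  (the old quay: 3R 2P; the new quay: 3R 3P)
7. 2 rangers and 1 poacher → the new quay.  (the old quay: 1R 1P; the new quay: 5R 4P)
8. 1 ranger ← the old quay.  (the old quay: 2R 1P; the new quay: 4R 4P)
9. 2 rangers and 1 poacher → the new quay.  (the old quay: 0R 0P; the new quay: 6R 5P)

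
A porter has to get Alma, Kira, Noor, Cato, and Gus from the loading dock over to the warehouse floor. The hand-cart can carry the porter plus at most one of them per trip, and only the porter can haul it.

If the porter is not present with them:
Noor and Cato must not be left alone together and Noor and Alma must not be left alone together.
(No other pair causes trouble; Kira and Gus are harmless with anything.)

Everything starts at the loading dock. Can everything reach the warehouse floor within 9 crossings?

Counting alone: the porter can take at most 1 across per trip to the warehouse floor, so moving all 5 needs at least 5 loaded trips out, with a return between consecutive ones — at least 9 crossings.
The safety rule pushes this higher. Following every safe sequence of crossings, the most of the 5 that can be at the warehouse floor as the hand-cart arrives there on crossing 9 is 4 — never all 5.
So the move cannot be finished within 9 crossings. (The shortest complete plan takes 11:)
1. Porter goes to the warehouse floor with Noor.  [the loading dock: Alma, Cato, Gus, Kira | the warehouse floor: Noor]
2. Porter goes back to the loading dock alone.  [the loading dock: Alma, Cato, Gus, Kira | the warehouse floor: Noor]
3. Porter goes to the warehouse floor with Alma.  [the loading dock: Cato, Gus, Kira | the warehouse floor: Alma, Noor]
4. Porter goes back to the loading dock with Noor.  [the loading dock: Cato, Gus, Kira, Noor | the warehouse floor: Alma]
5. Porter goes to the warehouse floor with Cato.  [the loading dock: Gus, Kira, Noor | the warehouse floor: Alma, Cato]
6. Porter goes back to the loading dock alone.  [the loading dock: Gus, Kira, Noor | the warehouse floor: Alma, Cato]
7. Porter goes to the warehouse floor with Kira.  [the loading dock: Gus, Noor | the warehouse floor: Alma, Cato, Kira]
8. Porter goes back to the loading dock alone.  [the loading dock: Gus, Noor | the warehouse floor: Alma, Cato, Kira]
9. Porter goes to the warehouse floor with Gus.  [the loading dock: Noor | the warehouse floor: Alma, Cato, Gus, Kira]
10. Porter goes back to the loading dock alone.  [the loading dock: Noor | the warehouse floor: Alma, Cato, Gus, Kira]
11. Porter goes to the warehouse floor with Noor.  [the loading dock: — | the warehouse floor: Alma, Cato, Gus, Kira, Noor]

No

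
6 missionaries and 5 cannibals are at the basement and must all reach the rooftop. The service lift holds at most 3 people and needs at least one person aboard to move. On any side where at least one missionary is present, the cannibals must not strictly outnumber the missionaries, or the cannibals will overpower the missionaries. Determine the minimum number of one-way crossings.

Counting alone: each trip to the rooftop takes at most 3 across and each return brings at least 1 back, so after t trips out (and t−1 returns) at most 3t − (t−1) of the 11 are across; that first reaches 11 at t = 5, so at least 9 crossings are needed.
The plan below uses exactly 9 crossings, so it is optimal:
1. 3 cannibals → the rooftop.  (the basement: 6M 2C; the rooftop: 0M 3C)
2. 1 cannibal ← the basement.  (the basement: 6M 3C; the rooftop: 0M 2C)
3. 3 missionaries → the rooftop.  (the basement: 3M 3C; the rooftop: 3M 2C)
4. 1 missionary ← the basement.  (the basement: 4M 3C; the rooftop: 2M 2C)
5. 2 missionaries and 1 cannibal → the rooftop.  (the basement: 2M 2C; the rooftop: 4M 3C)
6. 1 missionary ← the basement.  (the basement: 3M 2C; the rooftop: 3M 3C)
7. 2 missionaries and 1 cannibal → the rooftop.  (the basement: 1M 1C; the rooftop: 5M 4C)
8. 1 missionary ← the basement.  (the basement: 2M 1C; the rooftop: 4M 4C)
9. 2 missionaries and 1 cannibal → the rooftop.  (the basement: 0M 0C; the rooftop: 6M 5C)

9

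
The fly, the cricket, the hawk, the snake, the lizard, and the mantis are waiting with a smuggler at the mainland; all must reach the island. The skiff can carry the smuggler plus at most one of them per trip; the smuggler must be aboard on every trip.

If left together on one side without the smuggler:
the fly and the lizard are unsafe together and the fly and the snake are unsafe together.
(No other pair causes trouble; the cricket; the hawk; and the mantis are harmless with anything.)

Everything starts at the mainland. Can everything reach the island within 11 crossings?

Counting alone: the smuggler can take at most 1 across per trip to the island, so moving all 6 needs at least 6 loaded trips out, with a return between consecutive ones — at least 11 crossings.
The safety rule pushes this higher. Following every safe sequence of crossings, the most of the 6 that can be at the island as the skiff arrives there on crossing 11 is 5 — never all 6.
So the move cannot be finished within 11 crossings. (The shortest complete plan takes 13:)
1. Smuggler goes to the island with the fly.  [the mainland: the cricket, the hawk, the lizard, the mantis, the snake | the island: the fly]
2. Smuggler goes back to the mainland alone.  [the mainland: the cricket, the hawk, the lizard, the mantis, the snake | the island: the fly]
3. Smuggler goes to the island with the cricket.  [the mainland: the hawk, the lizard, the mantis, the snake | the island: the cricket, the fly]
4. Smuggler goes back to the mainland alone.  [the mainland: the hawk, the lizard, the mantis, the snake | the island: the cricket, the fly]
5. Smuggler goes to the island with the hawk.  [the mainland: the lizard, the mantis, the snake | the island: the cricket, the fly, the hawk]
6. Smuggler goes back to the mainland alone.  [the mainland: the lizard, the mantis, the snake | the island: the cricket, the fly, the hawk]
7. Smuggler goes to the island with the snake.  [the mainland: the lizard, the mantis | the island: the cricket, the fly, the hawk, the snake]
8. Smuggler goes back to the mainland with the fly.  [the mainland: the fly, the lizard, the mantis | the island: the cricket, the hawk, the snake]
9. Smuggler goes to the island with the lizard.  [the mainland: the fly, the mantis | the island: the cricket, the hawk, the lizard, the snake]
10. Smuggler goes back to the mainland alone.  [the mainland: the fly, the mantis | the island: the cricket, the hawk, the lizard, the snake]
11. Smuggler goes to the island with the mantis.  [the mainland: the fly | the island: the cricket, the hawk, the lizard, the mantis, the snake]
12. Smuggler goes back to the mainland alone.  [the mainland: the fly | the island: the cricket, the hawk, the lizard, the mantis, the snake]
13. Smuggler goes to the island with the fly.  [the mainland: — | the island: the cricket, the fly, the hawk, the lizard, the mantis, the snake]

No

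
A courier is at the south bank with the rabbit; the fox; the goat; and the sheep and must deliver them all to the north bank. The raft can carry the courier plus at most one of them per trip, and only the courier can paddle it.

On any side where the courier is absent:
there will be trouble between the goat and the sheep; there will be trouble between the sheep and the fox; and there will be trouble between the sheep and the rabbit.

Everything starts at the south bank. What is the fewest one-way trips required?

Following every safe sequence of crossings from the start, the most of the 4 that can be at the north bank as the raft arrives there on crossings 1, 3 is 1, 2 respectively; the best ever achieved is 2 of 4.
From crossing 5 on, no configuration arises that was not already reachable earlier: only 9 distinct safe configurations (who is on which side, and where the raft is) can ever be reached, none of them has everyone across, and every continuation just revisits them. So no valid plan exists.

impossible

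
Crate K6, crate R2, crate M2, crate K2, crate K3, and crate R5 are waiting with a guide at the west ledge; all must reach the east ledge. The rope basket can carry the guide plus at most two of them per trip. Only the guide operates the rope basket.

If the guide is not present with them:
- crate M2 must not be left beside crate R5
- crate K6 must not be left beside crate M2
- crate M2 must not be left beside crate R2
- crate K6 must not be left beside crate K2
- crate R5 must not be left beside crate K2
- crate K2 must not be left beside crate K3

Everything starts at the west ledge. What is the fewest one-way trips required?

7

Counting alone: the guide can take at most 2 across per trip to the east ledge, so moving all 6 needs at least 3 loaded trips out, with a return between consecutive ones — at least 5 crossings.
The safety rule pushes this higher. Following every safe sequence of crossings, the most of the 6 that can be at the east ledge as the rope basket arrives there on crossing 5 is 4 — never all 6.
So no plan with fewer than 7 crossings exists, and this one achieves 7:
1. Guide goes to the east ledge with crate K2 and crate M2.  [the west ledge: crate K3, crate K6, crate R2, crate R5 | the east ledge: crate K2, crate M2]
2. Guide goes back to the west ledge alone.  [the west ledge: crate K3, crate K6, crate R2, crate R5 | the east ledge: crate K2, crate M2]
3. Guide goes to the east ledge with crate K6 and crate R2.  [the west ledge: crate K3, crate R5 | the east ledge: crate K2, crate K6, crate M2, crate R2]
4. Guide goes back to the west ledge with crate K2 and crate M2.  [the west ledge: crate K2, crate K3, crate M2, crate R5 | the east ledge: crate K6, crate R2]
5. Guide goes to the east ledge with crate K3 and crate R5.  [the west ledge: crate K2, crate M2 | the east ledge: crate K3, crate K6, crate R2, crate R5]
6. Guide goes back to the west ledge alone.  [the west ledge: crate K2, crate M2 | the east ledge: crate K3, crate K6, crate R2, crate R5]
7. Guide goes to the east ledge with crate K2 and crate M2.  [the west ledge: — | the east ledge: crate K2, crate K3, crate K6, crate M2, crate R2, crate R5]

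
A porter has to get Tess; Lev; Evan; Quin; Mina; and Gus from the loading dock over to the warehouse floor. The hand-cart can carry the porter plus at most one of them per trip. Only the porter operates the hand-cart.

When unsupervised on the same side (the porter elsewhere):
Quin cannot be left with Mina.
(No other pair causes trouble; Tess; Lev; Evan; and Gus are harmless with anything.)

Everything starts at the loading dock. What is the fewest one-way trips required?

11

Counting alone: the porter can take at most 1 across per trip to the warehouse floor, so moving all 6 needs at least 6 loaded trips out, with a return between consecutive ones — at least 11 crossings.
The plan below uses exactly 11 crossings, so it is optimal:
1. Porter goes to the warehouse floor with Quin.
2. Porter goes back to the loading dock alone.
3. Porter goes to the warehouse floor with Tess.
4. Porter goes back to the loading dock alone.
5. Porter goes to the warehouse floor with Lev.
6. Porter goes back to the loading dock alone.
7. Porter goes to the warehouse floor with Evan.
8. Porter goes back to the loading dock alone.
9. Porter goes to the warehouse floor with Gus.
10. Porter goes back to the loading dock alone.
11. Porter goes to the warehouse floor with Mina.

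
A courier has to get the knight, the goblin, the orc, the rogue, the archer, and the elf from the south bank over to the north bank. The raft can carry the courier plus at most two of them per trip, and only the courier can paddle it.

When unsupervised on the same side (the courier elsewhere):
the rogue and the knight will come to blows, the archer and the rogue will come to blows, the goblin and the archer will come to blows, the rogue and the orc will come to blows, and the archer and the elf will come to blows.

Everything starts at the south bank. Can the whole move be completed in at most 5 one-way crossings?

No

Counting alone: the courier can take at most 2 across per trip to the north bank, so moving all 6 needs at least 3 loaded trips out, with a return between consecutive ones — at least 5 crossings.
The safety rule pushes this higher. Following every safe sequence of crossings, the most of the 6 that can be at the north bank as the raft arrives there on crossing 5 is 5 — never all 6.
So the move cannot be finished within 5 crossings. (The shortest complete plan takes 7:)
1. Courier goes to the north bank with the archer and the rogue.
2. Courier goes back to the south bank with the rogue.
3. Courier goes to the north bank with the knight and the orc.
4. Courier goes back to the south bank alone.
5. Courier goes to the north bank with the elf and the goblin.
6. Courier goes back to the south bank with the archer.
7. Courier goes to the north bank with the archer and the rogue.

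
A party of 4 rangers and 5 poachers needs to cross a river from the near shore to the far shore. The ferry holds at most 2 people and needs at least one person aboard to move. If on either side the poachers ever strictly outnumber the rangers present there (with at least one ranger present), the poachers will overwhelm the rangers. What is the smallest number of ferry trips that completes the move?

impossible

The poachers already outnumber the rangers at the near shore before anyone moves, so the starting position itself is disallowed.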